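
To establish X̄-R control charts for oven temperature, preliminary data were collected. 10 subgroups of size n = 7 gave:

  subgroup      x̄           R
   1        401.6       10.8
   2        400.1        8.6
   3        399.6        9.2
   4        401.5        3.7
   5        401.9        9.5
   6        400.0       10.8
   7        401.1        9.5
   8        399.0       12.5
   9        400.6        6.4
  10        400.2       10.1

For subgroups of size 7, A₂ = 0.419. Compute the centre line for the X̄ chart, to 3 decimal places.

X̄̄ = (401.6 + 400.1 + 399.6 + 401.5 + 401.9 + 400.0 + 401.1 + 399.0 + 400.6 + 400.2) / 10 = 4005.6000 / 10 = 400.5600
CL = X̄̄ = 400.5600

400.560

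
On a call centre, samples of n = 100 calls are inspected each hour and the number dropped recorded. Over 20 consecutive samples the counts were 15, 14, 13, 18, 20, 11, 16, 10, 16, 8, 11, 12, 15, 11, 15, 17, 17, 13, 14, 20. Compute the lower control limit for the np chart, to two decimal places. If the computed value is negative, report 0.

p̄ = Σdᵢ / (k·n) = 286 / (20 × 100) = 0.14300
LCL = np̄ − 3·√(np̄(1−p̄)) = 14.3000 − 3 × 3.5007 = 3.7978

3.80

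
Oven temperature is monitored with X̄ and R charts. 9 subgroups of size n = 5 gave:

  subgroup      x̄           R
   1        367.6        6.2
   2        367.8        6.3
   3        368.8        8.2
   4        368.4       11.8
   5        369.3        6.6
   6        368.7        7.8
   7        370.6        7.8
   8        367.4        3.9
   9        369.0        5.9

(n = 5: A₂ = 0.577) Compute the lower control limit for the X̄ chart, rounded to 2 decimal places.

X̄̄ = (367.6 + 367.8 + 368.8 + 368.4 + 369.3 + 368.7 + 370.6 + 367.4 + 369.0) / 9 = 3317.6000 / 9 = 368.6222
R̄ = (6.2 + 6.3 + 8.2 + 11.8 + 6.6 + 7.8 + 7.8 + 3.9 + 5.9) / 9 = 64.5000 / 9 = 7.1667
LCL = X̄̄ − A₂·R̄ = 368.6222 − 0.577 × 7.1667 = 364.4871

364.49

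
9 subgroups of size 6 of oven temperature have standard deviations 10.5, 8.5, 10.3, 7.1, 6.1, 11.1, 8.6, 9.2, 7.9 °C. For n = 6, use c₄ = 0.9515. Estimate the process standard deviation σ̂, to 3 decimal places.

s̄ = (10.5 + 8.5 + 10.3 + 7.1 + 6.1 + 11.1 + 8.6 + 9.2 + 7.9) / 9 = 8.8111
σ̂ = s̄ / c₄ = 8.8111 / 0.9515 = 9.2602

9.260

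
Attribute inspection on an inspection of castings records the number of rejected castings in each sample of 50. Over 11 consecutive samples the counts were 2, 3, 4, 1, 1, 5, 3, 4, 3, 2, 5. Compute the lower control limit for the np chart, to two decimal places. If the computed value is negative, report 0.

p̄ = Σdᵢ / (k·n) = 33 / (11 × 50) = 0.06000
LCL = np̄ − 3·√(np̄(1−p̄)) = 3.0000 − 3 × 1.6793 = -2.0379 → 0 (negative, so LCL = 0)

0.00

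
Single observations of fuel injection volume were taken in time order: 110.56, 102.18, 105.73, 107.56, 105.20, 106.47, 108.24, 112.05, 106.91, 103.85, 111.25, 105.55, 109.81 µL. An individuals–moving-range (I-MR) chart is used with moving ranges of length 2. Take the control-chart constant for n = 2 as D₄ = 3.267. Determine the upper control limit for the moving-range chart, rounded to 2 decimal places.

Moving ranges: 8.38, 3.55, 1.83, 2.36, 1.27, 1.77, 3.81, 5.14, 3.06, 7.40, 5.70, 4.26; M̄R̄ = 48.5300 / 12 = 4.0442
UCL_MR = D₄·M̄R̄ = 3.267 × 4.0442 = 13.2123

13.21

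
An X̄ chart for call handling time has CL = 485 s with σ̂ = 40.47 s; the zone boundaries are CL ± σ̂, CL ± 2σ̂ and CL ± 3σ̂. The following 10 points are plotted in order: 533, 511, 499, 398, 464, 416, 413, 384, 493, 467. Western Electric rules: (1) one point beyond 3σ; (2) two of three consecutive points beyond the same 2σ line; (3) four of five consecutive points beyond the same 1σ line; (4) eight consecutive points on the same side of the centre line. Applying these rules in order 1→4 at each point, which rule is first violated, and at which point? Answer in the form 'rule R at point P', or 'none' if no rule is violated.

rule 3 at point 8

Zone of each point (C = within 1σ̂, B = 1σ̂–2σ̂, A = 2σ̂–3σ̂, * = beyond 3σ̂; sign = side of CL): 1:+B, 2:+C, 3:+C, 4:-A, 5:-C, 6:-B, 7:-B, 8:-A, 9:+C, 10:-C
Rule 3 (four of five consecutive points beyond the same 1σ limit) is satisfied at point 8.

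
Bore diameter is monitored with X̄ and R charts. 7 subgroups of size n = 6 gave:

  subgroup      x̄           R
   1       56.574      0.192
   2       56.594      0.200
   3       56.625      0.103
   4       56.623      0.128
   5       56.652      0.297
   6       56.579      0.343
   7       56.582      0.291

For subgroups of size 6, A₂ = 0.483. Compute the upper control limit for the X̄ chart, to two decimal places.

X̄̄ = (56.574 + 56.594 + 56.625 + 56.623 + 56.652 + 56.579 + 56.582) / 7 = 396.2290 / 7 = 56.6041
R̄ = (0.192 + 0.200 + 0.103 + 0.128 + 0.297 + 0.343 + 0.291) / 7 = 1.5540 / 7 = 0.2220
UCL = X̄̄ + A₂·R̄ = 56.6041 + 0.483 × 0.2220 = 56.7114

56.71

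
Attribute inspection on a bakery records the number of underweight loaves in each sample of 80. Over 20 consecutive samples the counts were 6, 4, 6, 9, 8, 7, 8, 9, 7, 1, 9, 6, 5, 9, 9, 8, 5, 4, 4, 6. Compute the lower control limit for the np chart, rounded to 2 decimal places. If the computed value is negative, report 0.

p̄ = Σdᵢ / (k·n) = 130 / (20 × 80) = 0.08125
LCL = np̄ − 3·√(np̄(1−p̄)) = 6.5000 − 3 × 2.4437 = -0.8312 → 0 (negative, so LCL = 0)

0.00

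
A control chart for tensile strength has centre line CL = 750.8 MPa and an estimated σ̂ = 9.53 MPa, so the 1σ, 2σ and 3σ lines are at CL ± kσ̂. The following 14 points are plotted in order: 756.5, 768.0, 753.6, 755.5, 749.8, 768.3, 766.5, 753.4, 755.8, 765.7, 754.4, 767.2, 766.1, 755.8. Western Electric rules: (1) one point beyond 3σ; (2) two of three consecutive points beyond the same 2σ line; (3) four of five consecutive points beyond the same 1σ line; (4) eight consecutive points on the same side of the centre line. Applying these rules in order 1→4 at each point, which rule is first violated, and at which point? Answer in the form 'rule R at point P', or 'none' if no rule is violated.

rule 4 at point 13

Zone of each point (C = within 1σ̂, B = 1σ̂–2σ̂, A = 2σ̂–3σ̂, * = beyond 3σ̂; sign = side of CL): 1:+C, 2:+B, 3:+C, 4:+C, 5:-C, 6:+B, 7:+B, 8:+C, 9:+C, 10:+B, 11:+C, 12:+B, 13:+B, 14:+C
Rule 4 (eight consecutive points on the same side of the centre line) is satisfied at point 13.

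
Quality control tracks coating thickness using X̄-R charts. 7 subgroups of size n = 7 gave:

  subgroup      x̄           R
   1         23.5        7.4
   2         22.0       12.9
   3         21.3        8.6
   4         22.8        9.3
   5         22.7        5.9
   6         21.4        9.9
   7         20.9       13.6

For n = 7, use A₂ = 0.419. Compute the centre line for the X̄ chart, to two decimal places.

X̄̄ = (23.5 + 22.0 + 21.3 + 22.8 + 22.7 + 21.4 + 20.9) / 7 = 154.6000 / 7 = 22.0857
CL = X̄̄ = 22.0857

22.09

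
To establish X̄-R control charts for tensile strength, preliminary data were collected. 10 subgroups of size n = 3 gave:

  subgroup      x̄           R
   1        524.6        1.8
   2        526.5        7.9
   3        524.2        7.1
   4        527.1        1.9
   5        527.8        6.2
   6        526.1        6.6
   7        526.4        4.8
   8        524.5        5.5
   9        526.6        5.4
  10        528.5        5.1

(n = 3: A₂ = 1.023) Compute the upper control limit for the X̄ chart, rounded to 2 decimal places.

531.58

X̄̄ = (524.6 + 526.5 + 524.2 + 527.1 + 527.8 + 526.1 + 526.4 + 524.5 + 526.6 + 528.5) / 10 = 5262.3000 / 10 = 526.2300
R̄ = (1.8 + 7.9 + 7.1 + 1.9 + 6.2 + 6.6 + 4.8 + 5.5 + 5.4 + 5.1) / 10 = 52.3000 / 10 = 5.2300
UCL = X̄̄ + A₂·R̄ = 526.2300 + 1.023 × 5.2300 = 531.5803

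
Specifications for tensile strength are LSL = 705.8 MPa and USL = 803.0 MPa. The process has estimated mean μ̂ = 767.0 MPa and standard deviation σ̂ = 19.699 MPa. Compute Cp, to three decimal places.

0.822

Cp = (USL − LSL) / (6σ̂) = (803.0 − 705.8) / (6 × 19.699) = 97.2000 / 118.1940 = 0.8224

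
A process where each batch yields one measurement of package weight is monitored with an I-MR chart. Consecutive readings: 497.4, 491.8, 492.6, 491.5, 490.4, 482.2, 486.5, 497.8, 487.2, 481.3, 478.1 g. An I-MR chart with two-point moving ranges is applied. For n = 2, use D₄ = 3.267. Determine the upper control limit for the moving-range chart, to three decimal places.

Moving ranges: 5.6, 0.8, 1.1, 1.1, 8.2, 4.3, 11.3, 10.6, 5.9, 3.2; M̄R̄ = 52.1000 / 10 = 5.2100
UCL_MR = D₄·M̄R̄ = 3.267 × 5.2100 = 17.0211

17.021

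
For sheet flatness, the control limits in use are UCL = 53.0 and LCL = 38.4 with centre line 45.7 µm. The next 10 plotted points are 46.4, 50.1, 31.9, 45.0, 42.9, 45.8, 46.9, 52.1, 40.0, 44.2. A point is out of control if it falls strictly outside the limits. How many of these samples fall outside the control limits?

Compare each point to [38.4, 53.0]: sample 3 = 31.9 < LCL.

1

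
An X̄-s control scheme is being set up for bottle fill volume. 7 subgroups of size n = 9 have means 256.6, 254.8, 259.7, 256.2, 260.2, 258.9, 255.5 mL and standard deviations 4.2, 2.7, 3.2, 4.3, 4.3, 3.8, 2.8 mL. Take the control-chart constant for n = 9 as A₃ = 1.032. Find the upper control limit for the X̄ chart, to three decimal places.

261.144

X̄̄ = (256.6 + 254.8 + 259.7 + 256.2 + 260.2 + 258.9 + 255.5) / 7 = 257.4143
s̄ = (4.2 + 2.7 + 3.2 + 4.3 + 4.3 + 3.8 + 2.8) / 7 = 3.6143
UCL = X̄̄ + A₃·s̄ = 257.4143 + 1.032 × 3.6143 = 261.1442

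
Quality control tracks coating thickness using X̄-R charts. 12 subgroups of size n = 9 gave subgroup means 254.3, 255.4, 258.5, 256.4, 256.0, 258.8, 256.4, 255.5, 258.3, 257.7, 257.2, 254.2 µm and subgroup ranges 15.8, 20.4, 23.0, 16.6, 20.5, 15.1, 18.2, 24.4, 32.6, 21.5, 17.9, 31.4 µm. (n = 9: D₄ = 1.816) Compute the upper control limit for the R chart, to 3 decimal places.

38.953

R̄ = (15.8 + 20.4 + 23.0 + 16.6 + 20.5 + 15.1 + 18.2 + 24.4 + 32.6 + 21.5 + 17.9 + 31.4) / 12 = 257.4000 / 12 = 21.4500
UCL_R = D₄·R̄ = 1.816 × 21.4500 = 38.9532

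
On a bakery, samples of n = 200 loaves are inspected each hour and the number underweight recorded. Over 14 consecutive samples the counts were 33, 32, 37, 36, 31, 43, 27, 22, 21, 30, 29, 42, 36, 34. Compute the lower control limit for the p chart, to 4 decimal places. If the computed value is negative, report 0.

0.0837

p̄ = Σdᵢ / (k·n) = 453 / (14 × 200) = 0.16179
LCL = p̄ − 3·√(p̄(1−p̄)/n) = 0.16179 − 3 × 0.02604 = 0.08367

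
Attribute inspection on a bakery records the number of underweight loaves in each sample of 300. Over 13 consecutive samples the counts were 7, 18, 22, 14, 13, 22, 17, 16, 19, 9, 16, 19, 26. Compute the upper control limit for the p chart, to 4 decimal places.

p̄ = Σdᵢ / (k·n) = 218 / (13 × 300) = 0.05590
UCL = p̄ + 3·√(p̄(1−p̄)/n) = 0.05590 + 3 × √(0.05590×0.94410/300) = 0.05590 + 3 × 0.01326 = 0.09569

0.0957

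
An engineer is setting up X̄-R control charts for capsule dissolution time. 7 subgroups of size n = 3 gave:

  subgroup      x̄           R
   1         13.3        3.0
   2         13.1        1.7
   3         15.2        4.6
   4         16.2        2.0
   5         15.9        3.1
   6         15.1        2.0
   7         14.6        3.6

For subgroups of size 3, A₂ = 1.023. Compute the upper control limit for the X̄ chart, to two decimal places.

X̄̄ = (13.3 + 13.1 + 15.2 + 16.2 + 15.9 + 15.1 + 14.6) / 7 = 103.4000 / 7 = 14.7714
R̄ = (3.0 + 1.7 + 4.6 + 2.0 + 3.1 + 2.0 + 3.6) / 7 = 20.0000 / 7 = 2.8571
UCL = X̄̄ + A₂·R̄ = 14.7714 + 1.023 × 2.8571 = 17.6943

17.69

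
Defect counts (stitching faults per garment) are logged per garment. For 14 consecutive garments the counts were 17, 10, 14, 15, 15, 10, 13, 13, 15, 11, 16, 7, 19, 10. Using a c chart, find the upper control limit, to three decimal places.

c̄ = (17 + 10 + 14 + 15 + 15 + 10 + 13 + 13 + 15 + 11 + 16 + 7 + 19 + 10) / 14 = 185 / 14 = 13.2143
UCL = c̄ + 3√c̄ = 13.2143 + 3 × √13.2143 = 13.2143 + 3 × 3.6351 = 24.1197

24.120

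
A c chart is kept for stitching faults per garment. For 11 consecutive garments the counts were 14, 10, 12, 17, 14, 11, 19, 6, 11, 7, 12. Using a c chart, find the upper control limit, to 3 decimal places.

c̄ = (14 + 10 + 12 + 17 + 14 + 11 + 19 + 6 + 11 + 7 + 12) / 11 = 133 / 11 = 12.0909
UCL = c̄ + 3√c̄ = 12.0909 + 3 × √12.0909 = 12.0909 + 3 × 3.4772 = 22.5225

22.523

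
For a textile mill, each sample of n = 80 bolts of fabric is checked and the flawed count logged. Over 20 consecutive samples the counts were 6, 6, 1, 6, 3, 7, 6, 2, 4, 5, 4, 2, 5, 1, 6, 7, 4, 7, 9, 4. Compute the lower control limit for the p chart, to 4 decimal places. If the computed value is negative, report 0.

p̄ = Σdᵢ / (k·n) = 95 / (20 × 80) = 0.05937
LCL = p̄ − 3·√(p̄(1−p̄)/n) = 0.05937 − 3 × 0.02642 = -0.01989 → 0 (negative, so LCL = 0)

0.0000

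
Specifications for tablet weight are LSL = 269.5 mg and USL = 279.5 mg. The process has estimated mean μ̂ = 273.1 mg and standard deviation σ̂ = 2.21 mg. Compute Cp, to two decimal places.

Cp = (USL − LSL) / (6σ̂) = (279.5 − 269.5) / (6 × 2.21) = 10.0000 / 13.2600 = 0.7541

0.75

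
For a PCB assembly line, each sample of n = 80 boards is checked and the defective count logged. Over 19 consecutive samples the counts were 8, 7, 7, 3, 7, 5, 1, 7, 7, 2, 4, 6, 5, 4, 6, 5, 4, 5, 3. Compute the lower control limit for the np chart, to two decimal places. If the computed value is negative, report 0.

p̄ = Σdᵢ / (k·n) = 96 / (19 × 80) = 0.06316
LCL = np̄ − 3·√(np̄(1−p̄)) = 5.0526 − 3 × 2.1757 = -1.4744 → 0 (negative, so LCL = 0)

0.00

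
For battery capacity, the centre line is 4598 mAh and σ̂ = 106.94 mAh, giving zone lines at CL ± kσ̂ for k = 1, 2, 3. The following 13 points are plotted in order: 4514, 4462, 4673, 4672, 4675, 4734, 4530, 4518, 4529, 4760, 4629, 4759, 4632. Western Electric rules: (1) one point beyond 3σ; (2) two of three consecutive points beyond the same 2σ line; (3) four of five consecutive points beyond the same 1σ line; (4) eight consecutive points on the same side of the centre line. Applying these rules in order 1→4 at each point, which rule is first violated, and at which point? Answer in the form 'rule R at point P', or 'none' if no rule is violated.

none

Zone of each point (C = within 1σ̂, B = 1σ̂–2σ̂, A = 2σ̂–3σ̂, * = beyond 3σ̂; sign = side of CL): 1:-C, 2:-B, 3:+C, 4:+C, 5:+C, 6:+B, 7:-C, 8:-C, 9:-C, 10:+B, 11:+C, 12:+B, 13:+C
No rule fires across all 13 points.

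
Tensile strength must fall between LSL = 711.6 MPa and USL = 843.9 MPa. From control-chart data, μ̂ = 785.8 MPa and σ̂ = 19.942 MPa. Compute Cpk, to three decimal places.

Cpu = (USL − μ̂) / (3σ̂) = (843.9 − 785.8) / (3 × 19.942) = 0.9711; Cpl = (μ̂ − LSL) / (3σ̂) = (785.8 − 711.6) / (3 × 19.942) = 1.2403; Cpk = min(Cpu, Cpl) = 0.9711

0.971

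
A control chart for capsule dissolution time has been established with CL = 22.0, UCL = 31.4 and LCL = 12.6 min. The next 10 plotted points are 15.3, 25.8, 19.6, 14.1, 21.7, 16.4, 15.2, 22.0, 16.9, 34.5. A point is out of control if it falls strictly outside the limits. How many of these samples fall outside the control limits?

1

Compare each point to [12.6, 31.4]: sample 10 = 34.5 > UCL.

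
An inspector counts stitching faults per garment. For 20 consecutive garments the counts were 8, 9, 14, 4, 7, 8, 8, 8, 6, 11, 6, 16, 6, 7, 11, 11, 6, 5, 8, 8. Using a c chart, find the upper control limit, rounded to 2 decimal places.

c̄ = (8 + 9 + 14 + 4 + 7 + 8 + 8 + 8 + 6 + 11 + 6 + 16 + 6 + 7 + 11 + 11 + 6 + 5 + 8 + 8) / 20 = 167 / 20 = 8.3500
UCL = c̄ + 3√c̄ = 8.3500 + 3 × √8.3500 = 8.3500 + 3 × 2.8896 = 17.0189

17.02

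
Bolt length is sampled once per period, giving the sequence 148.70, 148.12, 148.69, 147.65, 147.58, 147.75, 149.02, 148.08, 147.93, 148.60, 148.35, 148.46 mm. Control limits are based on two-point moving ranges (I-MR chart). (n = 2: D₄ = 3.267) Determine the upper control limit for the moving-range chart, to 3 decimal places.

Moving ranges: 0.58, 0.57, 1.04, 0.07, 0.17, 1.27, 0.94, 0.15, 0.67, 0.25, 0.11; M̄R̄ = 5.8200 / 11 = 0.5291
UCL_MR = D₄·M̄R̄ = 3.267 × 0.5291 = 1.7285

1.729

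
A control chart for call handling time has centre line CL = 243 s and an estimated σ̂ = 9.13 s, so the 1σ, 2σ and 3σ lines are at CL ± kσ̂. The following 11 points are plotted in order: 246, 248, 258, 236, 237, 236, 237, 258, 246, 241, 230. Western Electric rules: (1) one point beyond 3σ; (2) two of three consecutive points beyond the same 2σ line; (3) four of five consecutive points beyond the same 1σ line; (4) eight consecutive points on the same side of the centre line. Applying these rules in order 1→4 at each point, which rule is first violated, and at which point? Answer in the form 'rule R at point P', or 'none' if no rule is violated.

none

Zone of each point (C = within 1σ̂, B = 1σ̂–2σ̂, A = 2σ̂–3σ̂, * = beyond 3σ̂; sign = side of CL): 1:+C, 2:+C, 3:+B, 4:-C, 5:-C, 6:-C, 7:-C, 8:+B, 9:+C, 10:-C, 11:-B
No rule fires across all 11 points.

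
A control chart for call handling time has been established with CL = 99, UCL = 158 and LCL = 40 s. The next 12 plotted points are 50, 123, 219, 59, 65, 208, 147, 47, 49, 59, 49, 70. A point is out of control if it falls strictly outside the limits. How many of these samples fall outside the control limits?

2

Compare each point to [40, 158]: sample 3 = 219 > UCL; sample 6 = 208 > UCL.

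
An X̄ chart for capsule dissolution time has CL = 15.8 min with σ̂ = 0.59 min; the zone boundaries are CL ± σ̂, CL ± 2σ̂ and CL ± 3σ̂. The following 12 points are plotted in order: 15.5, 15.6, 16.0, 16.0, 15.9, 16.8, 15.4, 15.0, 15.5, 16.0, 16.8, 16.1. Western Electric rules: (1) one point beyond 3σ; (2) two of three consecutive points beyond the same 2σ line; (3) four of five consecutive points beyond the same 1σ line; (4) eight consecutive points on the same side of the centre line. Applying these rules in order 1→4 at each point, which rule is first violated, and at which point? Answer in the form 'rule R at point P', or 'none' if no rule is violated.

none

Zone of each point (C = within 1σ̂, B = 1σ̂–2σ̂, A = 2σ̂–3σ̂, * = beyond 3σ̂; sign = side of CL): 1:-C, 2:-C, 3:+C, 4:+C, 5:+C, 6:+B, 7:-C, 8:-B, 9:-C, 10:+C, 11:+B, 12:+C
No rule fires across all 12 points.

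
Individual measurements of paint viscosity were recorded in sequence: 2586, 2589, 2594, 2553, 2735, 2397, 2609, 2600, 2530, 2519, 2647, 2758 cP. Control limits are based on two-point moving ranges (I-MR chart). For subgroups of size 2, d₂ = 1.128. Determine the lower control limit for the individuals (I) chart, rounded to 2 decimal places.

X̄ = (2586 + 2589 + 2594 + 2553 + 2735 + 2397 + 2609 + 2600 + 2530 + 2519 + 2647 + 2758) / 12 = 2593.0833
Moving ranges: 3, 5, 41, 182, 338, 212, 9, 70, 11, 128, 111; M̄R̄ = 1110.0000 / 11 = 100.9091
LCL = X̄ − 3·M̄R̄/d₂ = 2593.0833 − 3 × 100.9091 / 1.128 = 2324.7081

2324.71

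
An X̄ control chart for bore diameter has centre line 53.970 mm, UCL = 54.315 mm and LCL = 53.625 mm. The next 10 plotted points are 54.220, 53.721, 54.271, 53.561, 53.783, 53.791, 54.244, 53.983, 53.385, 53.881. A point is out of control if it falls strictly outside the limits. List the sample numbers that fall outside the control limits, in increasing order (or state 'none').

4, 9

Compare each point to [53.625, 54.315]: sample 4 = 53.561 < LCL; sample 9 = 53.385 < LCL.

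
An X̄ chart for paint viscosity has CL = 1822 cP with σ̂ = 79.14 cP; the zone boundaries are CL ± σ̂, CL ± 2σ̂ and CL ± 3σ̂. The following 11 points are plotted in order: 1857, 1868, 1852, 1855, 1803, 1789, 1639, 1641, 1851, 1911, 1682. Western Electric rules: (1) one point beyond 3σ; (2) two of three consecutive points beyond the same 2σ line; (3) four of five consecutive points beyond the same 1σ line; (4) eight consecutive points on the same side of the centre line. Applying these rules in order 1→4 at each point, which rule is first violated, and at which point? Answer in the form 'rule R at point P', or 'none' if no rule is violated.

rule 2 at point 8

Zone of each point (C = within 1σ̂, B = 1σ̂–2σ̂, A = 2σ̂–3σ̂, * = beyond 3σ̂; sign = side of CL): 1:+C, 2:+C, 3:+C, 4:+C, 5:-C, 6:-C, 7:-A, 8:-A, 9:+C, 10:+B, 11:-B
Rule 2 (two of three consecutive points beyond the same 2σ limit) is satisfied at point 8.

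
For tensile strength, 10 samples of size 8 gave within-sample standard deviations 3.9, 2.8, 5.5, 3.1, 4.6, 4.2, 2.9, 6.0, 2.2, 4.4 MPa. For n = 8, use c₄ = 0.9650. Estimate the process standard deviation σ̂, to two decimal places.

s̄ = (3.9 + 2.8 + 5.5 + 3.1 + 4.6 + 4.2 + 2.9 + 6.0 + 2.2 + 4.4) / 10 = 3.9600
σ̂ = s̄ / c₄ = 3.9600 / 0.9650 = 4.1036

4.10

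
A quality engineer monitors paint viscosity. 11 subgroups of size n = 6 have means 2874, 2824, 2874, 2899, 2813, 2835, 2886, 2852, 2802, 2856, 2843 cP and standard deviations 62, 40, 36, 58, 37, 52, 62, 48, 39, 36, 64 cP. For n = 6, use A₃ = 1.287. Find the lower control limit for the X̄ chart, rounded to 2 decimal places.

2788.25

X̄̄ = (2874 + 2824 + 2874 + 2899 + 2813 + 2835 + 2886 + 2852 + 2802 + 2856 + 2843) / 11 = 2850.7273
s̄ = (62 + 40 + 36 + 58 + 37 + 52 + 62 + 48 + 39 + 36 + 64) / 11 = 48.5455
LCL = X̄̄ − A₃·s̄ = 2850.7273 − 1.287 × 48.5455 = 2788.2493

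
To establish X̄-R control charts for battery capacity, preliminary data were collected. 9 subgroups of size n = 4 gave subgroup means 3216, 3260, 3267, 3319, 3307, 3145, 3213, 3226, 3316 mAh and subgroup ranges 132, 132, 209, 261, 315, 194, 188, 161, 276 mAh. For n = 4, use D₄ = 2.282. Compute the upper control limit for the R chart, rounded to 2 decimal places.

R̄ = (132 + 132 + 209 + 261 + 315 + 194 + 188 + 161 + 276) / 9 = 1868.0000 / 9 = 207.5556
UCL_R = D₄·R̄ = 2.282 × 207.5556 = 473.6418

473.64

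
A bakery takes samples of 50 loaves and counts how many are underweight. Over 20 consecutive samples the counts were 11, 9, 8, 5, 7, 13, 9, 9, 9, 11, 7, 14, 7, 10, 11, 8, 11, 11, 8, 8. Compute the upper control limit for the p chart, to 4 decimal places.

0.3511

p̄ = Σdᵢ / (k·n) = 186 / (20 × 50) = 0.18600
UCL = p̄ + 3·√(p̄(1−p̄)/n) = 0.18600 + 3 × √(0.18600×0.81400/50) = 0.18600 + 3 × 0.05503 = 0.35108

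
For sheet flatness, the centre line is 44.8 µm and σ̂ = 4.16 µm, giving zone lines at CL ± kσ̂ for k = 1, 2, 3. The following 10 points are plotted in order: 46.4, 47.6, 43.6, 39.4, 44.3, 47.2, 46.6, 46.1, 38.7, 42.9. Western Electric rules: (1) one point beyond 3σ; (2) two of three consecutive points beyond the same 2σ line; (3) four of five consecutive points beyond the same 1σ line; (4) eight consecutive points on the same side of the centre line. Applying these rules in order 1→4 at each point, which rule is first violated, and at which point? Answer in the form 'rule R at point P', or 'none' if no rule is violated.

Zone of each point (C = within 1σ̂, B = 1σ̂–2σ̂, A = 2σ̂–3σ̂, * = beyond 3σ̂; sign = side of CL): 1:+C, 2:+C, 3:-C, 4:-B, 5:-C, 6:+C, 7:+C, 8:+C, 9:-B, 10:-C
No rule fires across all 10 points.

none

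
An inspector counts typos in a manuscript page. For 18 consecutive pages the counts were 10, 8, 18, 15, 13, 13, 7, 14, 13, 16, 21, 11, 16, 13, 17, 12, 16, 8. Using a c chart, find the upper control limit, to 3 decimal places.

c̄ = (10 + 8 + 18 + 15 + 13 + 13 + 7 + 14 + 13 + 16 + 21 + 11 + 16 + 13 + 17 + 12 + 16 + 8) / 18 = 241 / 18 = 13.3889
UCL = c̄ + 3√c̄ = 13.3889 + 3 × √13.3889 = 13.3889 + 3 × 3.6591 = 24.3661

24.366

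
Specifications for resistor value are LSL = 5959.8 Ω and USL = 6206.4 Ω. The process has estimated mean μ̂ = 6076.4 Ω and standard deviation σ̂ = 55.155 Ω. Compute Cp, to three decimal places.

0.745

Cp = (USL − LSL) / (6σ̂) = (6206.4 − 5959.8) / (6 × 55.155) = 246.6000 / 330.9300 = 0.7452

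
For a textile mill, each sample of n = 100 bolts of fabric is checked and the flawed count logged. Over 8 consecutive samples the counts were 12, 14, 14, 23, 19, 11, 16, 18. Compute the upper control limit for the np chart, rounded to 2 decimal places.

26.84

p̄ = Σdᵢ / (k·n) = 127 / (8 × 100) = 0.15875
UCL = np̄ + 3·√(np̄(1−p̄)) = 15.8750 + 3 × √(15.8750×0.84125) = 15.8750 + 3 × 3.6544 = 26.8383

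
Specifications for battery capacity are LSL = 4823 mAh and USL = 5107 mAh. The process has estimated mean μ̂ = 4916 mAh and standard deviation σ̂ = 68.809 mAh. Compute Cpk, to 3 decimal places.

0.451

Cpu = (USL − μ̂) / (3σ̂) = (5107 − 4916) / (3 × 68.809) = 0.9253; Cpl = (μ̂ − LSL) / (3σ̂) = (4916 − 4823) / (3 × 68.809) = 0.4505; Cpk = min(Cpu, Cpl) = 0.4505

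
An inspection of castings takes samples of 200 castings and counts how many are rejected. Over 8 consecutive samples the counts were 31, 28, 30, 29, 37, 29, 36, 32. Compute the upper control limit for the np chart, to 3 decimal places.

46.955

p̄ = Σdᵢ / (k·n) = 252 / (8 × 200) = 0.15750
UCL = np̄ + 3·√(np̄(1−p̄)) = 31.5000 + 3 × √(31.5000×0.84250) = 31.5000 + 3 × 5.1516 = 46.9547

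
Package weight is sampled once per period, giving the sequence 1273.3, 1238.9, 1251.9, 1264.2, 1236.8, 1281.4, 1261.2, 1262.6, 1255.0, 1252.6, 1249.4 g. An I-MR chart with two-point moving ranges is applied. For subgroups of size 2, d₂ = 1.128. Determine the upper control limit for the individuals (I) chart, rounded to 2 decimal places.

X̄ = (1273.3 + 1238.9 + 1251.9 + 1264.2 + 1236.8 + 1281.4 + 1261.2 + 1262.6 + 1255.0 + 1252.6 + 1249.4) / 11 = 1257.0273
Moving ranges: 34.4, 13.0, 12.3, 27.4, 44.6, 20.2, 1.4, 7.6, 2.4, 3.2; M̄R̄ = 166.5000 / 10 = 16.6500
UCL = X̄ + 3·M̄R̄/d₂ = 1257.0273 + 3 × 16.6500 / 1.128 = 1301.3092

1301.31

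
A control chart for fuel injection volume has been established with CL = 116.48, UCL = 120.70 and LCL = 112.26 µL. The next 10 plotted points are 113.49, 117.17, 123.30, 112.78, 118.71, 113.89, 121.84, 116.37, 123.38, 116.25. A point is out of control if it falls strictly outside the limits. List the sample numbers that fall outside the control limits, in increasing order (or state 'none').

Compare each point to [112.26, 120.70]: sample 3 = 123.30 > UCL; sample 7 = 121.84 > UCL; sample 9 = 123.38 > UCL.

3, 7, 9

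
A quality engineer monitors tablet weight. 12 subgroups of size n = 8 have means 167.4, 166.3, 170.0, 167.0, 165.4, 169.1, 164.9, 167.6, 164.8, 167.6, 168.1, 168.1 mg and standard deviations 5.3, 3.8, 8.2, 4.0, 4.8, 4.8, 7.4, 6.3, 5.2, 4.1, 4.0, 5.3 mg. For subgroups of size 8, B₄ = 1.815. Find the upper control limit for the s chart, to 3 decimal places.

9.559

s̄ = (5.3 + 3.8 + 8.2 + 4.0 + 4.8 + 4.8 + 7.4 + 6.3 + 5.2 + 4.1 + 4.0 + 5.3) / 12 = 5.2667
UCL_s = B₄·s̄ = 1.815 × 5.2667 = 9.5590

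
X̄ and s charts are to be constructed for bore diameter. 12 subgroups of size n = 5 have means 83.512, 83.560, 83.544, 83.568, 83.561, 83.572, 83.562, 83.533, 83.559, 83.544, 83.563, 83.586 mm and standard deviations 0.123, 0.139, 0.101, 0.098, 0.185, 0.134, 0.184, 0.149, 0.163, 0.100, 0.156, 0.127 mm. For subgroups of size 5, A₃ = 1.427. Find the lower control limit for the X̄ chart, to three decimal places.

X̄̄ = (83.512 + 83.560 + 83.544 + 83.568 + 83.561 + 83.572 + 83.562 + 83.533 + 83.559 + 83.544 + 83.563 + 83.586) / 12 = 83.5553
s̄ = (0.123 + 0.139 + 0.101 + 0.098 + 0.185 + 0.134 + 0.184 + 0.149 + 0.163 + 0.100 + 0.156 + 0.127) / 12 = 0.1383
LCL = X̄̄ − A₃·s̄ = 83.5553 − 1.427 × 0.1383 = 83.3581

83.358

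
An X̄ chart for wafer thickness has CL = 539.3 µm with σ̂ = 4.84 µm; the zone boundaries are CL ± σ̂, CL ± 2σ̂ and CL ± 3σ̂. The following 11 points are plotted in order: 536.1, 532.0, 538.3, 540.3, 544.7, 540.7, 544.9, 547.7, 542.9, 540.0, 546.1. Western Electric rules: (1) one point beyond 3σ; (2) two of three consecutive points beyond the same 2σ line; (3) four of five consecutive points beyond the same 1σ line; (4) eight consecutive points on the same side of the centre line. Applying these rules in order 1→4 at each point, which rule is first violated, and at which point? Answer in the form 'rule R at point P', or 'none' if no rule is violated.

rule 4 at point 11

Zone of each point (C = within 1σ̂, B = 1σ̂–2σ̂, A = 2σ̂–3σ̂, * = beyond 3σ̂; sign = side of CL): 1:-C, 2:-B, 3:-C, 4:+C, 5:+B, 6:+C, 7:+B, 8:+B, 9:+C, 10:+C, 11:+B
Rule 4 (eight consecutive points on the same side of the centre line) is satisfied at point 11.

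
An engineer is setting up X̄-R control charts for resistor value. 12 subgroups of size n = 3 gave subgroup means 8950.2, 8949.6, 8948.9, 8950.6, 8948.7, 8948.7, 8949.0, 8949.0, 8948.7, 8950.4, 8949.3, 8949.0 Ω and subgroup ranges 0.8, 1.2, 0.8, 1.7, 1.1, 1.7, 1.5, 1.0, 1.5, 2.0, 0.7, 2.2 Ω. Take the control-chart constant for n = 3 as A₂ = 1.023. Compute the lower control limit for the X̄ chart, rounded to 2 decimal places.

X̄̄ = (8950.2 + 8949.6 + 8948.9 + 8950.6 + 8948.7 + 8948.7 + 8949.0 + 8949.0 + 8948.7 + 8950.4 + 8949.3 + 8949.0) / 12 = 107392.1000 / 12 = 8949.3417
R̄ = (0.8 + 1.2 + 0.8 + 1.7 + 1.1 + 1.7 + 1.5 + 1.0 + 1.5 + 2.0 + 0.7 + 2.2) / 12 = 16.2000 / 12 = 1.3500
LCL = X̄̄ − A₂·R̄ = 8949.3417 − 1.023 × 1.3500 = 8947.9606

8947.96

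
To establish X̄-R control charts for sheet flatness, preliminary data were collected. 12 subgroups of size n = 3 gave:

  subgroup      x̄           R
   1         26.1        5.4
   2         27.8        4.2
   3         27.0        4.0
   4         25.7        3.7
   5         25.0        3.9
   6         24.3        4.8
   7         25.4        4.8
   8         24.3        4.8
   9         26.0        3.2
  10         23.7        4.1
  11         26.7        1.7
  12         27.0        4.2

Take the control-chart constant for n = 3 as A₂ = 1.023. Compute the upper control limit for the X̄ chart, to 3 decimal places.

29.910

X̄̄ = (26.1 + 27.8 + 27.0 + 25.7 + 25.0 + 24.3 + 25.4 + 24.3 + 26.0 + 23.7 + 26.7 + 27.0) / 12 = 309.0000 / 12 = 25.7500
R̄ = (5.4 + 4.2 + 4.0 + 3.7 + 3.9 + 4.8 + 4.8 + 4.8 + 3.2 + 4.1 + 1.7 + 4.2) / 12 = 48.8000 / 12 = 4.0667
UCL = X̄̄ + A₂·R̄ = 25.7500 + 1.023 × 4.0667 = 29.9102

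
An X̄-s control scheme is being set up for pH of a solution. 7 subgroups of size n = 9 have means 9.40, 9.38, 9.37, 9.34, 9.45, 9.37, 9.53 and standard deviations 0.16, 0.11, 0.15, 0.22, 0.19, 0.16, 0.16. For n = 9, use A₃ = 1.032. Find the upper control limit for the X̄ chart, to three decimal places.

X̄̄ = (9.40 + 9.38 + 9.37 + 9.34 + 9.45 + 9.37 + 9.53) / 7 = 9.4057
s̄ = (0.16 + 0.11 + 0.15 + 0.22 + 0.19 + 0.16 + 0.16) / 7 = 0.1643
UCL = X̄̄ + A₃·s̄ = 9.4057 + 1.032 × 0.1643 = 9.5753

9.575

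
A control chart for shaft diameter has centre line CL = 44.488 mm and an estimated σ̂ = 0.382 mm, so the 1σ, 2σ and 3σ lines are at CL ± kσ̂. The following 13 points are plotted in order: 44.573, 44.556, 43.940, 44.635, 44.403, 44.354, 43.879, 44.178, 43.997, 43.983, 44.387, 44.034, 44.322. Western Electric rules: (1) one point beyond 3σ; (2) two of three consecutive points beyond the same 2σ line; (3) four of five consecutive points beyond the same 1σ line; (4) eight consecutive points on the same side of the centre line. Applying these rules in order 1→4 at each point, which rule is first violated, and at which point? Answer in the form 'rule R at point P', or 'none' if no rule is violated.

Zone of each point (C = within 1σ̂, B = 1σ̂–2σ̂, A = 2σ̂–3σ̂, * = beyond 3σ̂; sign = side of CL): 1:+C, 2:+C, 3:-B, 4:+C, 5:-C, 6:-C, 7:-B, 8:-C, 9:-B, 10:-B, 11:-C, 12:-B, 13:-C
Rule 4 (eight consecutive points on the same side of the centre line) is satisfied at point 12.

rule 4 at point 12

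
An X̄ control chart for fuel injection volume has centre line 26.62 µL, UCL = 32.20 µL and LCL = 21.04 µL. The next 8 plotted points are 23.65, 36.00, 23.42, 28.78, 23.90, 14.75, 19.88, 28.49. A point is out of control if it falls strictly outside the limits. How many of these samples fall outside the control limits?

3

Compare each point to [21.04, 32.20]: sample 2 = 36.00 > UCL; sample 6 = 14.75 < LCL; sample 7 = 19.88 < LCL.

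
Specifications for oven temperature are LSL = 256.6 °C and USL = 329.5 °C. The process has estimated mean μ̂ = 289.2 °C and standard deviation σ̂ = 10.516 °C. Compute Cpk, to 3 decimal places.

Cpu = (USL − μ̂) / (3σ̂) = (329.5 − 289.2) / (3 × 10.516) = 1.2774; Cpl = (μ̂ − LSL) / (3σ̂) = (289.2 − 256.6) / (3 × 10.516) = 1.0333; Cpk = min(Cpu, Cpl) = 1.0333

1.033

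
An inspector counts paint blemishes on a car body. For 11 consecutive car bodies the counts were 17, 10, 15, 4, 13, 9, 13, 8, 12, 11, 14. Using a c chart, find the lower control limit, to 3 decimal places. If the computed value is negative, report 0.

c̄ = (17 + 10 + 15 + 4 + 13 + 9 + 13 + 8 + 12 + 11 + 14) / 11 = 126 / 11 = 11.4545
LCL = c̄ − 3√c̄ = 11.4545 − 3 × 3.3845 = 1.3012

1.301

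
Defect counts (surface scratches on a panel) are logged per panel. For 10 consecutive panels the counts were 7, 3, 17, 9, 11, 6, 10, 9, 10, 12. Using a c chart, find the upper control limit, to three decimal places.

c̄ = (7 + 3 + 17 + 9 + 11 + 6 + 10 + 9 + 10 + 12) / 10 = 94 / 10 = 9.4000
UCL = c̄ + 3√c̄ = 9.4000 + 3 × √9.4000 = 9.4000 + 3 × 3.0659 = 18.5978

18.598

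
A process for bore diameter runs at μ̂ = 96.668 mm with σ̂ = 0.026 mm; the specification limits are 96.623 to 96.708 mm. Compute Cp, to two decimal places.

0.54

Cp = (USL − LSL) / (6σ̂) = (96.708 − 96.623) / (6 × 0.026) = 0.0850 / 0.1560 = 0.5449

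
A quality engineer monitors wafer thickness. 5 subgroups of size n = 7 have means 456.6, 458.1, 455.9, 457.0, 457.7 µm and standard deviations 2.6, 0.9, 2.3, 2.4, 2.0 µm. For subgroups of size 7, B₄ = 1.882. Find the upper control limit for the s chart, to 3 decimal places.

s̄ = (2.6 + 0.9 + 2.3 + 2.4 + 2.0) / 5 = 2.0400
UCL_s = B₄·s̄ = 1.882 × 2.0400 = 3.8393

3.839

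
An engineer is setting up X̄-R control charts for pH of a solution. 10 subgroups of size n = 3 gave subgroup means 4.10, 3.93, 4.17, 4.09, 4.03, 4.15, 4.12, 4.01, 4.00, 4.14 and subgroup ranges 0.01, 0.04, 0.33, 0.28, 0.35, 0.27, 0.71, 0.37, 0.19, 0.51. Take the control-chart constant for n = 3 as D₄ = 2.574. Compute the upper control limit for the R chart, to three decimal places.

R̄ = (0.01 + 0.04 + 0.33 + 0.28 + 0.35 + 0.27 + 0.71 + 0.37 + 0.19 + 0.51) / 10 = 3.0600 / 10 = 0.3060
UCL_R = D₄·R̄ = 2.574 × 0.3060 = 0.7876

0.788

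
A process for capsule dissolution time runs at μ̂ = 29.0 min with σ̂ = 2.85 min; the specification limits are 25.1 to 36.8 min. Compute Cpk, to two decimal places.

0.46

Cpu = (USL − μ̂) / (3σ̂) = (36.8 − 29.0) / (3 × 2.85) = 0.9123; Cpl = (μ̂ − LSL) / (3σ̂) = (29.0 − 25.1) / (3 × 2.85) = 0.4561; Cpk = min(Cpu, Cpl) = 0.4561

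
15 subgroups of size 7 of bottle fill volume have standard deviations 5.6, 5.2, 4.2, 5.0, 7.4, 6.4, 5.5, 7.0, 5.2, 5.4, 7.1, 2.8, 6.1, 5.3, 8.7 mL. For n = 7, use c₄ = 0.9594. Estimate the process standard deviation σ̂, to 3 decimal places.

6.038

s̄ = (5.6 + 5.2 + 4.2 + 5.0 + 7.4 + 6.4 + 5.5 + 7.0 + 5.2 + 5.4 + 7.1 + 2.8 + 6.1 + 5.3 + 8.7) / 15 = 5.7933
σ̂ = s̄ / c₄ = 5.7933 / 0.9594 = 6.0385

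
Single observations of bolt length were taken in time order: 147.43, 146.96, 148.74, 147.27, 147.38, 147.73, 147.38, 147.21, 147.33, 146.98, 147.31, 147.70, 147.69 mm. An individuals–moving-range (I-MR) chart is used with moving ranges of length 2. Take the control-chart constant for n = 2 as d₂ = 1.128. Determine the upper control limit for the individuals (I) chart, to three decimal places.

148.778

X̄ = (147.43 + 146.96 + 148.74 + 147.27 + 147.38 + 147.73 + 147.38 + 147.21 + 147.33 + 146.98 + 147.31 + 147.70 + 147.69) / 13 = 147.4700
Moving ranges: 0.47, 1.78, 1.47, 0.11, 0.35, 0.35, 0.17, 0.12, 0.35, 0.33, 0.39, 0.01; M̄R̄ = 5.9000 / 12 = 0.4917
UCL = X̄ + 3·M̄R̄/d₂ = 147.4700 + 3 × 0.4917 / 1.128 = 148.7776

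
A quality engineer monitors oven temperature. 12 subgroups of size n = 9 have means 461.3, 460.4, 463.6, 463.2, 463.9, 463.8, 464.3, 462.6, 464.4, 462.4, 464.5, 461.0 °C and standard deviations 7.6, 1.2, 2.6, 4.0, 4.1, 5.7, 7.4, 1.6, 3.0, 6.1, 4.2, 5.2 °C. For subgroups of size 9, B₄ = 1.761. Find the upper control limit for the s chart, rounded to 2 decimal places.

7.73

s̄ = (7.6 + 1.2 + 2.6 + 4.0 + 4.1 + 5.7 + 7.4 + 1.6 + 3.0 + 6.1 + 4.2 + 5.2) / 12 = 4.3917
UCL_s = B₄·s̄ = 1.761 × 4.3917 = 7.7337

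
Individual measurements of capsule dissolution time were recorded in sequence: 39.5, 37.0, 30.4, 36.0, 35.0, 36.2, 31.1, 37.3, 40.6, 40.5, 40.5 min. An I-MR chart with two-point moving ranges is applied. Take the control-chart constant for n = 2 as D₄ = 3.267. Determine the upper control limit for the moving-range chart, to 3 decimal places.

10.324

Moving ranges: 2.5, 6.6, 5.6, 1.0, 1.2, 5.1, 6.2, 3.3, 0.1, 0.0; M̄R̄ = 31.6000 / 10 = 3.1600
UCL_MR = D₄·M̄R̄ = 3.267 × 3.1600 = 10.3237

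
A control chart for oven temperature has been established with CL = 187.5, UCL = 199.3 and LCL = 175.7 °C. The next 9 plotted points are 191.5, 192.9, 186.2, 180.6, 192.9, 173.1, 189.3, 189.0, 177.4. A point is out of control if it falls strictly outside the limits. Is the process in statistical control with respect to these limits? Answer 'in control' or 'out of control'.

Compare each point to [175.7, 199.3]: sample 6 = 173.1 < LCL.

out of control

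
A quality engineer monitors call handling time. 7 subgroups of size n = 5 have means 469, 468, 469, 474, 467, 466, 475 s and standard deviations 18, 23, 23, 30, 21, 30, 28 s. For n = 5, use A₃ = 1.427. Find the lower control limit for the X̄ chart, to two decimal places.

X̄̄ = (469 + 468 + 469 + 474 + 467 + 466 + 475) / 7 = 469.7143
s̄ = (18 + 23 + 23 + 30 + 21 + 30 + 28) / 7 = 24.7143
LCL = X̄̄ − A₃·s̄ = 469.7143 − 1.427 × 24.7143 = 434.4470

434.45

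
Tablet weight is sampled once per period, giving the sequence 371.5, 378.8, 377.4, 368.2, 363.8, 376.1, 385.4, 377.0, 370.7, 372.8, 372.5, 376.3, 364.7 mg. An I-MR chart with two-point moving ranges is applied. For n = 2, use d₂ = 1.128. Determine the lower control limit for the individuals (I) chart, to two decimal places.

356.54

X̄ = (371.5 + 378.8 + 377.4 + 368.2 + 363.8 + 376.1 + 385.4 + 377.0 + 370.7 + 372.8 + 372.5 + 376.3 + 364.7) / 13 = 373.4769
Moving ranges: 7.3, 1.4, 9.2, 4.4, 12.3, 9.3, 8.4, 6.3, 2.1, 0.3, 3.8, 11.6; M̄R̄ = 76.4000 / 12 = 6.3667
LCL = X̄ − 3·M̄R̄/d₂ = 373.4769 − 3 × 6.3667 / 1.128 = 356.5443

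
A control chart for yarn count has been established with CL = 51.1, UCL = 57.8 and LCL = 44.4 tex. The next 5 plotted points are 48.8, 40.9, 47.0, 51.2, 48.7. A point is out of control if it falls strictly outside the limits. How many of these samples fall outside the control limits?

Compare each point to [44.4, 57.8]: sample 2 = 40.9 < LCL.

1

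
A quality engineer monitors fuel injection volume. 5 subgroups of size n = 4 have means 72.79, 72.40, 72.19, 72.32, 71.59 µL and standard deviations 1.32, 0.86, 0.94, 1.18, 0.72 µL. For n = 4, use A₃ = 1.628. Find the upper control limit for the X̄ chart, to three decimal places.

73.893

X̄̄ = (72.79 + 72.40 + 72.19 + 72.32 + 71.59) / 5 = 72.2580
s̄ = (1.32 + 0.86 + 0.94 + 1.18 + 0.72) / 5 = 1.0040
UCL = X̄̄ + A₃·s̄ = 72.2580 + 1.628 × 1.0040 = 73.8925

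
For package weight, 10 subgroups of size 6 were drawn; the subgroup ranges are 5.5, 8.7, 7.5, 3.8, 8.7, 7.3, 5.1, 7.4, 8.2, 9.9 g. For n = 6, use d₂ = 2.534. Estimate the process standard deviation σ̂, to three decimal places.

R̄ = (5.5 + 8.7 + 7.5 + 3.8 + 8.7 + 7.3 + 5.1 + 7.4 + 8.2 + 9.9) / 10 = 7.2100
σ̂ = R̄ / d₂ = 7.2100 / 2.534 = 2.8453

2.845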